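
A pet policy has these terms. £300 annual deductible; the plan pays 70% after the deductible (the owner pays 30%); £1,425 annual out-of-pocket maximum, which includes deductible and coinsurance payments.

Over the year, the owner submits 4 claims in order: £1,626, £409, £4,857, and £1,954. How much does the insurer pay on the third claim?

Claim 1 (£1,626): £300 finishes the deductible; £1,326 goes to coinsurance; owner's 30% is £397.80. Owner pays £697.80; OOP now £697.80. Plan pays £1,626 − £697.80 = £928.20.
Claim 2 (£409): 30% coinsurance on £409 = £122.70. Owner owes £122.70 (running OOP £820.50). Insurer: £409 − £122.70 = £286.30.
Claim 3 (£4,857): deductible met; 30% of £4,857 = £1,457.10. Adding that to £820.50 gives £2,277.60, past the £1,425 cap; owner pays only £1,425 − £820.50 = £604.50. Plan pays £4,857 − £604.50 = £4,252.50.

£4,252.50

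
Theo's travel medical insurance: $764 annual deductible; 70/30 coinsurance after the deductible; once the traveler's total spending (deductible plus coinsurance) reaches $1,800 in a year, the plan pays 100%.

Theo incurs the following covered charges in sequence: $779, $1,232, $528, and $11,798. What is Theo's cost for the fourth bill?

$503.50

#1 ($779): $764 to deductible, leaving $15; coinsurance $15 × 30% = $4.50. Traveler owes $768.50 (running OOP $768.50).
#2 ($1,232): deductible met; 30% of $1,232 = $369.60. Cost to traveler: $369.60. OOP to date $1,138.10.
#3 ($528): deductible already satisfied, so traveler's share is 30% × $528 = $158.40. Traveler owes $158.40 (running OOP $1,296.50).
#4 ($11,798): 30% coinsurance on $11,798 = $3,539.40. OOP would hit $4,835.90 > $1,800, so the cap limits the traveler to $1,800 − $1,296.50 = $503.50.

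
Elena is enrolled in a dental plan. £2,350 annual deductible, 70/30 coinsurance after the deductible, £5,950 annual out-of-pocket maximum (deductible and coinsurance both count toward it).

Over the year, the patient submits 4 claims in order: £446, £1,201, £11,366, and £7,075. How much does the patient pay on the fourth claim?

#1 (£446): entire amount goes to the deductible. Patient pays £446; OOP now £446.
#2 (£1,201): fully absorbed by the deductible. Cost to patient: £1,201. OOP to date £1,647.
#3 (£11,366): £703 to deductible, leaving £10,663; 30% of £10,663 = £3,198.90. Patient owes £3,901.90 (running OOP £5,548.90).
#4 (£7,075): 30% coinsurance on £7,075 = £2,122.50. Adding that to £5,548.90 gives £7,671.40, past the £5,950 cap; patient pays only £5,950 − £5,548.90 = £401.10.

£401.10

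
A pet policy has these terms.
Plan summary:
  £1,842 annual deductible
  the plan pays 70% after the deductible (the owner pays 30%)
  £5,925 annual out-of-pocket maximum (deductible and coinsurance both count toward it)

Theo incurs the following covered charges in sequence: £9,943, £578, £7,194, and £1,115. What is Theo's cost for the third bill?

Claim 1 (£9,943): £1,842 finishes the deductible; £8,101 goes to coinsurance; coinsurance £8,101 × 30% = £2,430.30. Owner owes £4,272.30 (running OOP £4,272.30).
Claim 2 (£578): deductible met; 30% of £578 = £173.40. Cost to owner: £173.40. OOP to date £4,445.70.
Claim 3 (£7,194): deductible met; 30% of £7,194 = £2,158.20. Adding that to £4,445.70 gives £6,603.90, past the £5,925 cap; owner pays only £5,925 − £4,445.70 = £1,479.30.

£1,479.30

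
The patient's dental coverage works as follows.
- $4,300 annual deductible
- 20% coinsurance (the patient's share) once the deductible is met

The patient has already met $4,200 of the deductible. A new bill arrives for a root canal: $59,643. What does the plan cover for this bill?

$4,200 of the $4,300 deductible is already met, leaving $100.
The remaining $59,543 (= $59,643 − $100) moves to coinsurance.
20% of $59,543 = $11,908.60 falls to the patient.
That puts the patient's cost at $100 + $11,908.60 = $12,008.60.
Insurer pays the balance: $59,643 − $12,008.60 = $47,634.40.

$47,634.40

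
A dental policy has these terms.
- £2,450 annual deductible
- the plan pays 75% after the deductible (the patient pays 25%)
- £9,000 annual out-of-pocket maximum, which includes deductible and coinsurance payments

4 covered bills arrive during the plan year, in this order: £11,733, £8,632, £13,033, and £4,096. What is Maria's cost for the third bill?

Claim 1 — £11,733: £2,450 finishes the deductible; £9,283 goes to coinsurance; coinsurance £9,283 × 25% = £2,320.75. Patient pays £4,770.75; OOP now £4,770.75.
Claim 2 — £8,632: deductible already satisfied, so patient's share is 25% × £8,632 = £2,158. Patient owes £2,158 (running OOP £6,928.75).
Claim 3 — £13,033: deductible met; 25% of £13,033 = £3,258.25. OOP would hit £10,187 > £9,000, so the cap limits the patient to £9,000 − £6,928.75 = £2,071.25.

£2,071.25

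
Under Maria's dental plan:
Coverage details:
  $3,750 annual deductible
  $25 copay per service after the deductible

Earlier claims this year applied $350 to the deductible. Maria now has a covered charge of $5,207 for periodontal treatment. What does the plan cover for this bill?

Deductible still to meet: $3,750 − $350 = $3,400.
The remaining $1,807 (= $5,207 − $3,400) moves to the copay.
Copay on this service: $25.
Patient responsibility: $3,400 + $25 = $3,425.
The plan picks up $5,207 − $3,425 = $1,782.

$1,782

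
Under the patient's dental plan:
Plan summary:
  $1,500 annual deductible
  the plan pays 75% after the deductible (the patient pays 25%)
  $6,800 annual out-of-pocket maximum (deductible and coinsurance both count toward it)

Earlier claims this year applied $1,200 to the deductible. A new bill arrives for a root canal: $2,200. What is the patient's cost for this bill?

$775

Deductible still to meet: $1,500 − $1,200 = $300.
That leaves $2,200 − $300 = $1,900 for coinsurance.
Coinsurance: $1,900 × 25% = $475.
So the patient owes $300 + $475 = $775 before any cap.
Total out-of-pocket so far would be $1,200 + $775 = $1,975, below the $6,800 cap — no reduction.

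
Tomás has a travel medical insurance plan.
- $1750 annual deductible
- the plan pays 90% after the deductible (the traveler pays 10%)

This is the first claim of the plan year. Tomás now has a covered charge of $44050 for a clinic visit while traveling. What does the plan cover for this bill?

Nothing has been paid toward the $1750 deductible, so the first $1750 of this charge is applied there.
After the $1750 deductible portion, $44050 − $1750 = $42300 is subject to coinsurance.
10% of $42300 = $4230 falls to the traveler.
So the traveler owes $1750 + $4230 = $5980.
The insurer covers the remainder: $44050 − $5980 = $38070.

$38070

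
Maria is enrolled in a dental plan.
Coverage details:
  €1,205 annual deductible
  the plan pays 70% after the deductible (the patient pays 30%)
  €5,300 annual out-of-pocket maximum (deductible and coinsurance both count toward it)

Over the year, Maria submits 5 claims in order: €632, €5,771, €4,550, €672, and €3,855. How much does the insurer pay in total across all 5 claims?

Claim 1 — €632: entire amount goes to the deductible. Patient owes €632 (running OOP €632). Plan pays €632 − €632 = €0.
Claim 2 — €5,771: €573 to deductible, leaving €5,198; patient's 30% is €1,559.40. Cost to patient: €2,132.40. OOP to date €2,764.40. Insurer: €5,771 − €2,132.40 = €3,638.60.
Claim 3 — €4,550: 30% coinsurance on €4,550 = €1,365. Patient owes €1,365 (running OOP €4,129.40). Insurer: €4,550 − €1,365 = €3,185.
Claim 4 — €672: deductible met; 30% of €672 = €201.60. Patient pays €201.60; OOP now €4,331. Insurer: €672 − €201.60 = €470.40.
Claim 5 — €3,855: deductible already satisfied, so patient's share is 30% × €3,855 = €1,156.50. Adding that to €4,331 gives €5,487.50, past the €5,300 cap; patient pays only €5,300 − €4,331 = €969. Insurer: €3,855 − €969 = €2,886.
Insurer total: €0 + €3,638.60 + €3,185 + €470.40 + €2,886 = €10,180.

€10,180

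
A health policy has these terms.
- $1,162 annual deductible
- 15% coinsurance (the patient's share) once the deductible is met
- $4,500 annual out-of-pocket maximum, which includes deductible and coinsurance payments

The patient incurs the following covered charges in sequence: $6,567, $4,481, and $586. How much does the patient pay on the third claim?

Claim 1 — $6,567: $1,162 to deductible, leaving $5,405; coinsurance $5,405 × 15% = $810.75. Cost to patient: $1,972.75. OOP to date $1,972.75.
Claim 2 — $4,481: deductible met; 15% of $4,481 = $672.15. Patient pays $672.15; OOP now $2,644.90.
Claim 3 — $586: deductible already satisfied, so patient's share is 15% × $586 = $87.90. Patient owes $87.90 (running OOP $2,732.80).

$87.90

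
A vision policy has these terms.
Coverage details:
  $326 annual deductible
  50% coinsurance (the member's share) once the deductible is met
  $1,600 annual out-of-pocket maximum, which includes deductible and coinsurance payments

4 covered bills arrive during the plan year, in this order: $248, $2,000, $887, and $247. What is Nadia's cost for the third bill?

$313

Claim 1 — $248: all of it applies to the deductible. Member owes $248 (running OOP $248).
Claim 2 — $2,000: $78 finishes the deductible; $1,922 goes to coinsurance; member's 50% is $961. Member owes $1,039 (running OOP $1,287).
Claim 3 — $887: 50% coinsurance on $887 = $443.50. That would push OOP to $1,730.50, over the $1,600 cap, so member pays $1,600 − $1,287 = $313.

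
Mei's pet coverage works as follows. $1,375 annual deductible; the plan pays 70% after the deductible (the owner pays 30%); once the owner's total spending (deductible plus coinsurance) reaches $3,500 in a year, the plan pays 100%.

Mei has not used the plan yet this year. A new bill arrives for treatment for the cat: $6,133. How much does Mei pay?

$2,802.40

The full $1,375 deductible is still open; $1,375 of this bill applies to it.
After the $1,375 deductible portion, $6,133 − $1,375 = $4,758 is subject to coinsurance.
30% of $4,758 = $1,427.40 falls to the owner.
So the owner owes $1,375 + $1,427.40 = $2,802.40 before any cap.
Total out-of-pocket so far would be $0 + $2,802.40 = $2,802.40, below the $3,500 cap — no reduction.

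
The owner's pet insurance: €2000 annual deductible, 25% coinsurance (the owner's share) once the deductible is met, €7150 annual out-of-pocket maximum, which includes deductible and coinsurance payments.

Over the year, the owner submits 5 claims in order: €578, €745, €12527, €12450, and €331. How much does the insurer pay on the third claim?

€8887.50

#1 (€578): all of it applies to the deductible. Owner pays €578; OOP now €578. Insurer: €578 − €578 = €0.
#2 (€745): entire amount goes to the deductible. Owner pays €745; OOP now €1323. Insurer: €745 − €745 = €0.
#3 (€12527): €677 finishes the deductible; €11850 goes to coinsurance; coinsurance €11850 × 25% = €2962.50. Owner pays €3639.50; OOP now €4962.50. Plan pays €12527 − €3639.50 = €8887.50.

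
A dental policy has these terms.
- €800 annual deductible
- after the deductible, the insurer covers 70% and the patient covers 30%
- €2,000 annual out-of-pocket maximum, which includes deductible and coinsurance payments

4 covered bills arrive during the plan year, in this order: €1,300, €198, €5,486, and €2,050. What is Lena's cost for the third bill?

#1 (€1,300): €800 finishes the deductible; €500 goes to coinsurance; patient's 30% is €150. Patient owes €950 (running OOP €950).
#2 (€198): deductible met; 30% of €198 = €59.40. Patient owes €59.40 (running OOP €1,009.40).
#3 (€5,486): 30% coinsurance on €5,486 = €1,645.80. That would push OOP to €2,655.20, over the €2,000 cap, so patient pays €2,000 − €1,009.40 = €990.60.

€990.60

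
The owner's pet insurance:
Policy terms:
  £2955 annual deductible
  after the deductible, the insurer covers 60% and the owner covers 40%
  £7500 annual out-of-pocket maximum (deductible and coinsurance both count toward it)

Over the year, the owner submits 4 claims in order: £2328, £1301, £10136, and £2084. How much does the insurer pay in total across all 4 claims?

£8349

Claim 1 (£2328): entire amount goes to the deductible. Owner owes £2328 (running OOP £2328). Insurer: £2328 − £2328 = £0.
Claim 2 (£1301): £627 finishes the deductible; £674 goes to coinsurance; 40% of £674 = £269.60. Owner pays £896.60; OOP now £3224.60. Plan pays £1301 − £896.60 = £404.40.
Claim 3 (£10136): 40% coinsurance on £10136 = £4054.40. Owner pays £4054.40; OOP now £7279. Plan pays £10136 − £4054.40 = £6081.60.
Claim 4 (£2084): deductible met; 40% of £2084 = £833.60. That would push OOP to £8112.60, over the £7500 cap, so owner pays £7500 − £7279 = £221. Plan pays £2084 − £221 = £1863.
Insurer total: £0 + £404.40 + £6081.60 + £1863 = £8349.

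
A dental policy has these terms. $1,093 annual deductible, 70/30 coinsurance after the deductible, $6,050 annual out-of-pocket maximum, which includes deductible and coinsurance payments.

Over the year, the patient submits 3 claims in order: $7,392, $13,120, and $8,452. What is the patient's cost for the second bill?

Claim 1 — $7,392: deductible takes $1,093, $6,299 remains; patient's 30% is $1,889.70. Cost to patient: $2,982.70. OOP to date $2,982.70.
Claim 2 — $13,120: 30% coinsurance on $13,120 = $3,936. OOP would hit $6,918.70 > $6,050, so the cap limits the patient to $6,050 − $2,982.70 = $3,067.30.

$3,067.30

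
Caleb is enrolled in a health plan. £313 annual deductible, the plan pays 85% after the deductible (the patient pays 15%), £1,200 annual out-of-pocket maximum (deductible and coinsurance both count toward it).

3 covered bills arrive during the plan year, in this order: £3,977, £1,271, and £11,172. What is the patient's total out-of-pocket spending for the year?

Claim 1 — £3,977: deductible takes £313, £3,664 remains; coinsurance £3,664 × 15% = £549.60. Patient owes £862.60 (running OOP £862.60).
Claim 2 — £1,271: deductible already satisfied, so patient's share is 15% × £1,271 = £190.65. Patient pays £190.65; OOP now £1,053.25.
Claim 3 — £11,172: deductible met; 15% of £11,172 = £1,675.80. That would push OOP to £2,729.05, over the £1,200 cap, so patient pays £1,200 − £1,053.25 = £146.75.
Total paid by the patient: £862.60 + £190.65 + £146.75 = £1,200.

£1,200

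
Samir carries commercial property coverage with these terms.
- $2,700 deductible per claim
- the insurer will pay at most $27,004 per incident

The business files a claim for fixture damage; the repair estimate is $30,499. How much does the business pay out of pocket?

$3,495

Subtract the deductible: $30,499 − $2,700 = $27,799.
Since $27,799 > $27,004, the payout is capped at $27,004.
Out of pocket: $30,499 − $27,004 = $3,495.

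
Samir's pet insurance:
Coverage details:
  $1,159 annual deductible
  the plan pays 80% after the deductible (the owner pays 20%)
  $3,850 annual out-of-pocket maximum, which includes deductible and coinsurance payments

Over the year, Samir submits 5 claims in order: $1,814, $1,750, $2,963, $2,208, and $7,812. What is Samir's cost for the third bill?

Claim 1 ($1,814): deductible takes $1,159, $655 remains; 20% of $655 = $131. Cost to owner: $1,290. OOP to date $1,290.
Claim 2 ($1,750): deductible already satisfied, so owner's share is 20% × $1,750 = $350. Cost to owner: $350. OOP to date $1,640.
Claim 3 ($2,963): 20% coinsurance on $2,963 = $592.60. Cost to owner: $592.60. OOP to date $2,232.60.

$592.60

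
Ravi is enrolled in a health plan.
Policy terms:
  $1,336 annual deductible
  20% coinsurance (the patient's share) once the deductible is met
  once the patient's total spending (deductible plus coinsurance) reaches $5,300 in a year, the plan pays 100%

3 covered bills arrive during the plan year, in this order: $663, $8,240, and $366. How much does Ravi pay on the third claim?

#1 ($663): entire amount goes to the deductible. Cost to patient: $663. OOP to date $663.
#2 ($8,240): $673 to deductible, leaving $7,567; 20% of $7,567 = $1,513.40. Cost to patient: $2,186.40. OOP to date $2,849.40.
#3 ($366): deductible already satisfied, so patient's share is 20% × $366 = $73.20. Patient pays $73.20; OOP now $2,922.60.

$73.20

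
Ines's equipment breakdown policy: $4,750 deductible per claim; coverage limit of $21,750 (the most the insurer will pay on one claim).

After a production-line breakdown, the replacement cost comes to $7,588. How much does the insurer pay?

$2,838

After the deductible, $7,588 − $4,750 = $2,838 remains.
$2,838 ≤ $21,750, so the limit doesn't bind; insurer pays $2,838.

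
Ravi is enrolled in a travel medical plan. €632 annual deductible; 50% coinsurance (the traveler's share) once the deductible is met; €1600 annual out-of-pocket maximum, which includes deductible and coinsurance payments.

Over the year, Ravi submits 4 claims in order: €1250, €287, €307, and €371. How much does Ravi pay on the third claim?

€153.50

Claim 1 — €1250: €632 finishes the deductible; €618 goes to coinsurance; 50% of €618 = €309. Cost to traveler: €941. OOP to date €941.
Claim 2 — €287: 50% coinsurance on €287 = €143.50. Cost to traveler: €143.50. OOP to date €1084.50.
Claim 3 — €307: 50% coinsurance on €307 = €153.50. Traveler owes €153.50 (running OOP €1238).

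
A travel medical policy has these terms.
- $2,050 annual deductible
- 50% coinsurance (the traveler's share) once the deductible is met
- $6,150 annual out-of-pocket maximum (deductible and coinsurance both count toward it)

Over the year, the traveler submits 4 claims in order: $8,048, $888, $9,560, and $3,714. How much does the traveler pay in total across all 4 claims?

Claim 1 ($8,048): deductible takes $2,050, $5,998 remains; coinsurance $5,998 × 50% = $2,999. Traveler owes $5,049 (running OOP $5,049).
Claim 2 ($888): deductible already satisfied, so traveler's share is 50% × $888 = $444. Traveler pays $444; OOP now $5,493.
Claim 3 ($9,560): deductible already satisfied, so traveler's share is 50% × $9,560 = $4,780. Adding that to $5,493 gives $10,273, past the $6,150 cap; traveler pays only $6,150 − $5,493 = $657.
Claim 4 ($3,714): 50% coinsurance on $3,714 = $1,857. Adding that to $6,150 gives $8,007, past the $6,150 cap; traveler pays only $6,150 − $6,150 = $0.
Total paid by the traveler: $5,049 + $444 + $657 + $0 = $6,150.

$6,150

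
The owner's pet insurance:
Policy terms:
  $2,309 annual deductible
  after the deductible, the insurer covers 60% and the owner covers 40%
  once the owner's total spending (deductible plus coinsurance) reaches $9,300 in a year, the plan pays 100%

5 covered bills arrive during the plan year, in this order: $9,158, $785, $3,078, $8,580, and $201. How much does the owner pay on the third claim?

$1,231.20

Claim 1 — $9,158: $2,309 finishes the deductible; $6,849 goes to coinsurance; 40% of $6,849 = $2,739.60. Cost to owner: $5,048.60. OOP to date $5,048.60.
Claim 2 — $785: 40% coinsurance on $785 = $314. Owner owes $314 (running OOP $5,362.60).
Claim 3 — $3,078: deductible met; 40% of $3,078 = $1,231.20. Owner pays $1,231.20; OOP now $6,593.80.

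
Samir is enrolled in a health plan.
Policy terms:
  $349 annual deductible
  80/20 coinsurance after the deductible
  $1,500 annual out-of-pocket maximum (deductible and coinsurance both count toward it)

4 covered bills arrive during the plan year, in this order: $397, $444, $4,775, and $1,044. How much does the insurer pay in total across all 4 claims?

$5,160

Claim 1 ($397): deductible takes $349, $48 remains; patient's 20% is $9.60. Patient pays $358.60; OOP now $358.60. Insurer: $397 − $358.60 = $38.40.
Claim 2 ($444): deductible already satisfied, so patient's share is 20% × $444 = $88.80. Cost to patient: $88.80. OOP to date $447.40. Insurer: $444 − $88.80 = $355.20.
Claim 3 ($4,775): 20% coinsurance on $4,775 = $955. Patient owes $955 (running OOP $1,402.40). Plan pays $4,775 − $955 = $3,820.
Claim 4 ($1,044): deductible already satisfied, so patient's share is 20% × $1,044 = $208.80. Adding that to $1,402.40 gives $1,611.20, past the $1,500 cap; patient pays only $1,500 − $1,402.40 = $97.60. Plan pays $1,044 − $97.60 = $946.40.
Insurer total: $38.40 + $355.20 + $3,820 + $946.40 = $5,160.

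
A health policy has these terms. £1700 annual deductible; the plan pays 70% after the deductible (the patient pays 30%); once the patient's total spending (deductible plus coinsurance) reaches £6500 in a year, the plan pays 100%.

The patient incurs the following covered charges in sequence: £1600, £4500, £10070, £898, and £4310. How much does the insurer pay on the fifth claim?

Bill 1, £1600: all of it applies to the deductible. Cost to patient: £1600. OOP to date £1600. Insurer: £1600 − £1600 = £0.
Bill 2, £4500: deductible takes £100, £4400 remains; patient's 30% is £1320. Cost to patient: £1420. OOP to date £3020. Insurer: £4500 − £1420 = £3080.
Bill 3, £10070: deductible already satisfied, so patient's share is 30% × £10070 = £3021. Patient owes £3021 (running OOP £6041). Insurer: £10070 − £3021 = £7049.
Bill 4, £898: deductible met; 30% of £898 = £269.40. Cost to patient: £269.40. OOP to date £6310.40. Insurer: £898 − £269.40 = £628.60.
Bill 5, £4310: 30% coinsurance on £4310 = £1293. Adding that to £6310.40 gives £7603.40, past the £6500 cap; patient pays only £6500 − £6310.40 = £189.60. Plan pays £4310 − £189.60 = £4120.40.

£4120.40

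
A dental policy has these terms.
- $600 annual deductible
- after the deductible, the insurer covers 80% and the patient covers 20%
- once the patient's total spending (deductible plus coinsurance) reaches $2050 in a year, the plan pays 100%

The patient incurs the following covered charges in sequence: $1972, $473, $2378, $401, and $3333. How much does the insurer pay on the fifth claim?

$2807.80

Bill 1, $1972: $600 finishes the deductible; $1372 goes to coinsurance; coinsurance $1372 × 20% = $274.40. Patient pays $874.40; OOP now $874.40. Insurer: $1972 − $874.40 = $1097.60.
Bill 2, $473: deductible already satisfied, so patient's share is 20% × $473 = $94.60. Patient pays $94.60; OOP now $969. Insurer: $473 − $94.60 = $378.40.
Bill 3, $2378: deductible met; 20% of $2378 = $475.60. Patient owes $475.60 (running OOP $1444.60). Plan pays $2378 − $475.60 = $1902.40.
Bill 4, $401: deductible met; 20% of $401 = $80.20. Cost to patient: $80.20. OOP to date $1524.80. Plan pays $401 − $80.20 = $320.80.
Bill 5, $3333: deductible met; 20% of $3333 = $666.60. Adding that to $1524.80 gives $2191.40, past the $2050 cap; patient pays only $2050 − $1524.80 = $525.20. Plan pays $3333 − $525.20 = $2807.80.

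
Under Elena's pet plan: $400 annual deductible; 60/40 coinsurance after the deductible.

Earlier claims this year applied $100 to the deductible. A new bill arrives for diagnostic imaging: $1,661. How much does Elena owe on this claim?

$844.40

$100 of the $400 deductible is already met, leaving $300.
After the $300 deductible portion, $1,661 − $300 = $1,361 is subject to coinsurance.
40% of $1,361 = $544.40 falls to the owner.
Owner responsibility: $300 + $544.40 = $844.40.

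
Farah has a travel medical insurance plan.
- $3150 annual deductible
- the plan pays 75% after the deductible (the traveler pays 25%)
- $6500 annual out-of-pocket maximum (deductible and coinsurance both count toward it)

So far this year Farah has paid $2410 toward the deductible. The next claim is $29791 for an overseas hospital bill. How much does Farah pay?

Remaining deductible: $3150 − $2410 = $740.
After the $740 deductible portion, $29791 − $740 = $29051 is subject to coinsurance.
Traveler's 25% share of $29051 is $7262.75.
So the traveler owes $740 + $7262.75 = $8002.75 before any cap.
Adding $8002.75 to the $2410 already spent would give $10412.75, which exceeds the $6500 cap; the traveler pays just $6500 − $2410 = $4090.

$4090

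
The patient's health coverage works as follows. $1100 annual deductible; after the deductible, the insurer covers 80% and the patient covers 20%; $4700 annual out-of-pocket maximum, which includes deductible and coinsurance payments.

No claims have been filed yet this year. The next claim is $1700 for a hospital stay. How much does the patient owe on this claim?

$1220

Nothing has been paid toward the $1100 deductible, so the first $1100 of this charge is applied there.
After the $1100 deductible portion, $1700 − $1100 = $600 is subject to coinsurance.
20% of $600 = $120 falls to the patient.
So the patient owes $1100 + $120 = $1220 before any cap.
Total out-of-pocket so far would be $0 + $1220 = $1220, below the $4700 cap — no reduction.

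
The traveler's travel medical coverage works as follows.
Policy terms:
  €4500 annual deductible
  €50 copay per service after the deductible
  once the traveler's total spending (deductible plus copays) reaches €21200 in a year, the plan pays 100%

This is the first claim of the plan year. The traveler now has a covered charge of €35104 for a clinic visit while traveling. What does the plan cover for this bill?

The full €4500 deductible is still open; €4500 of this bill applies to it.
The remaining €30604 (= €35104 − €4500) moves to the copay.
Copay on this service: €50.
So the traveler owes €4500 + €50 = €4550 before any cap.
Cumulative spending €0 + €4550 = €4550 stays under the €21200 maximum.
The plan picks up €35104 − €4550 = €30554.

€30554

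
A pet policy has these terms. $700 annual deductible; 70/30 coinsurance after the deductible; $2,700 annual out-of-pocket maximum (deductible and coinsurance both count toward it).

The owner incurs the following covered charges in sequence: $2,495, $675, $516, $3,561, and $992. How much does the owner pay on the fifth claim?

$35.90

#1 ($2,495): deductible takes $700, $1,795 remains; 30% of $1,795 = $538.50. Owner owes $1,238.50 (running OOP $1,238.50).
#2 ($675): deductible already satisfied, so owner's share is 30% × $675 = $202.50. Owner owes $202.50 (running OOP $1,441).
#3 ($516): 30% coinsurance on $516 = $154.80. Owner owes $154.80 (running OOP $1,595.80).
#4 ($3,561): 30% coinsurance on $3,561 = $1,068.30. Owner pays $1,068.30; OOP now $2,664.10.
#5 ($992): 30% coinsurance on $992 = $297.60. That would push OOP to $2,961.70, over the $2,700 cap, so owner pays $2,700 − $2,664.10 = $35.90.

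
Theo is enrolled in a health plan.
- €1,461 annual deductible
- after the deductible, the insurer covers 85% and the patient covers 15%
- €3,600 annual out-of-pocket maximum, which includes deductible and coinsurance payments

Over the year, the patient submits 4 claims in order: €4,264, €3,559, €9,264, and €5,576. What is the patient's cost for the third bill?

Claim 1 (€4,264): deductible takes €1,461, €2,803 remains; 15% of €2,803 = €420.45. Patient pays €1,881.45; OOP now €1,881.45.
Claim 2 (€3,559): deductible already satisfied, so patient's share is 15% × €3,559 = €533.85. Cost to patient: €533.85. OOP to date €2,415.30.
Claim 3 (€9,264): 15% coinsurance on €9,264 = €1,389.60. That would push OOP to €3,804.90, over the €3,600 cap, so patient pays €3,600 − €2,415.30 = €1,184.70.

€1,184.70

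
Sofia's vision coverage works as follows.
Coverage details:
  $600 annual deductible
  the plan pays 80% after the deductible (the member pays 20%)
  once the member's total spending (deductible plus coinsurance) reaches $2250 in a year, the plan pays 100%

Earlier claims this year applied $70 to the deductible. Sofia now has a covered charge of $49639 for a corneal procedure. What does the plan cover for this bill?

$47459

Remaining deductible: $600 − $70 = $530.
After the $530 deductible portion, $49639 − $530 = $49109 is subject to coinsurance.
Coinsurance: $49109 × 20% = $9821.80.
So the member owes $530 + $9821.80 = $10351.80 before any cap.
That would bring total out-of-pocket to $10421.80, past the $2250 cap. The member is capped at $2250 − $70 = $2180 on this claim.
Insurer pays the balance: $49639 − $2180 = $47459.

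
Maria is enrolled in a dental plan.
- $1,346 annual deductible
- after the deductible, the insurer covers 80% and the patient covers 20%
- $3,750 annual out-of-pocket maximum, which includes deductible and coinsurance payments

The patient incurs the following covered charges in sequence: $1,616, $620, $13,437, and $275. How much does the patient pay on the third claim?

$2,226

Bill 1, $1,616: deductible takes $1,346, $270 remains; patient's 20% is $54. Patient pays $1,400; OOP now $1,400.
Bill 2, $620: 20% coinsurance on $620 = $124. Cost to patient: $124. OOP to date $1,524.
Bill 3, $13,437: deductible already satisfied, so patient's share is 20% × $13,437 = $2,687.40. That would push OOP to $4,211.40, over the $3,750 cap, so patient pays $3,750 − $1,524 = $2,226.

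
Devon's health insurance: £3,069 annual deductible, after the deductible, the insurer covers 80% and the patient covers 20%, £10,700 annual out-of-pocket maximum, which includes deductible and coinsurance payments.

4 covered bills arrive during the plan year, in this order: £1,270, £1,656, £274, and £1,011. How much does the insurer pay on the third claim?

#1 (£1,270): fully absorbed by the deductible. Cost to patient: £1,270. OOP to date £1,270. Insurer: £1,270 − £1,270 = £0.
#2 (£1,656): all of it applies to the deductible. Patient owes £1,656 (running OOP £2,926). Plan pays £1,656 − £1,656 = £0.
#3 (£274): £143 finishes the deductible; £131 goes to coinsurance; 20% of £131 = £26.20. Patient pays £169.20; OOP now £3,095.20. Plan pays £274 − £169.20 = £104.80.

£104.80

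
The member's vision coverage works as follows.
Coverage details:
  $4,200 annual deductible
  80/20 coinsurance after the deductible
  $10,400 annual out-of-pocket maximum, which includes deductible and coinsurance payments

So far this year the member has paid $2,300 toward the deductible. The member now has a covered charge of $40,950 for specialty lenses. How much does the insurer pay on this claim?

$32,850

$2,300 of the $4,200 deductible is already met, leaving $1,900.
That leaves $40,950 − $1,900 = $39,050 for coinsurance.
Member's 20% share of $39,050 is $7,810.
That puts the member's cost at $1,900 + $7,810 = $9,710 before any cap.
Year-to-date out-of-pocket would reach $2,300 + $9,710 = $12,010, above the $10,400 maximum, so the member pays only $10,400 − $2,300 = $8,100.
The plan picks up $40,950 − $8,100 = $32,850.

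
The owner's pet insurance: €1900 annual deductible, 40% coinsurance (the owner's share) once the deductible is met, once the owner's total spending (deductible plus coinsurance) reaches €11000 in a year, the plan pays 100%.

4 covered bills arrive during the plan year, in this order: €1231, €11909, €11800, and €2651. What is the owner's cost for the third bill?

Claim 1 (€1231): all of it applies to the deductible. Owner owes €1231 (running OOP €1231).
Claim 2 (€11909): €669 finishes the deductible; €11240 goes to coinsurance; coinsurance €11240 × 40% = €4496. Owner pays €5165; OOP now €6396.
Claim 3 (€11800): deductible met; 40% of €11800 = €4720. That would push OOP to €11116, over the €11000 cap, so owner pays €11000 − €6396 = €4604.

€4604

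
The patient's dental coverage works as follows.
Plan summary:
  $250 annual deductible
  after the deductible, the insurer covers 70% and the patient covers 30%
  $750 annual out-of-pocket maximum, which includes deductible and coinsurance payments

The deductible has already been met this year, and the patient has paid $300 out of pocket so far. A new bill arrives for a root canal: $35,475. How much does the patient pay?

$450

The deductible is already satisfied, so the full bill goes to coinsurance.
Coinsurance: $35,475 × 30% = $10,642.50.
Year-to-date out-of-pocket would reach $300 + $10,642.50 = $10,942.50, above the $750 maximum, so the patient pays only $750 − $300 = $450.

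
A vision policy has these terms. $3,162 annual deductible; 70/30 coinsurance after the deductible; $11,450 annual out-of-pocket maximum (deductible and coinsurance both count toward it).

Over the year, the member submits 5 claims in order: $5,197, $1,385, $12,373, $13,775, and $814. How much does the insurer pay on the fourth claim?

$10,224.90

Claim 1 — $5,197: $3,162 to deductible, leaving $2,035; 30% of $2,035 = $610.50. Cost to member: $3,772.50. OOP to date $3,772.50. Insurer: $5,197 − $3,772.50 = $1,424.50.
Claim 2 — $1,385: deductible already satisfied, so member's share is 30% × $1,385 = $415.50. Member owes $415.50 (running OOP $4,188). Plan pays $1,385 − $415.50 = $969.50.
Claim 3 — $12,373: deductible met; 30% of $12,373 = $3,711.90. Cost to member: $3,711.90. OOP to date $7,899.90. Plan pays $12,373 − $3,711.90 = $8,661.10.
Claim 4 — $13,775: 30% coinsurance on $13,775 = $4,132.50. That would push OOP to $12,032.40, over the $11,450 cap, so member pays $11,450 − $7,899.90 = $3,550.10. Insurer: $13,775 − $3,550.10 = $10,224.90.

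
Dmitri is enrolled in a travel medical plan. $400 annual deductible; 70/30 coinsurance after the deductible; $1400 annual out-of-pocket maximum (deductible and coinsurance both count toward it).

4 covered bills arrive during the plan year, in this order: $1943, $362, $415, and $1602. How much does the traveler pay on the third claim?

Bill 1, $1943: $400 finishes the deductible; $1543 goes to coinsurance; 30% of $1543 = $462.90. Traveler owes $862.90 (running OOP $862.90).
Bill 2, $362: 30% coinsurance on $362 = $108.60. Cost to traveler: $108.60. OOP to date $971.50.
Bill 3, $415: 30% coinsurance on $415 = $124.50. Traveler pays $124.50; OOP now $1096.

$124.50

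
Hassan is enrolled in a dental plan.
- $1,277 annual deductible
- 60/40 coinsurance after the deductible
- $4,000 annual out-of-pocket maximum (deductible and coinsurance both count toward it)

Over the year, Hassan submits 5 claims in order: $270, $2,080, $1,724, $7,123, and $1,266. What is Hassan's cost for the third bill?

Claim 1 — $270: all of it applies to the deductible. Cost to patient: $270. OOP to date $270.
Claim 2 — $2,080: $1,007 finishes the deductible; $1,073 goes to coinsurance; coinsurance $1,073 × 40% = $429.20. Cost to patient: $1,436.20. OOP to date $1,706.20.
Claim 3 — $1,724: deductible already satisfied, so patient's share is 40% × $1,724 = $689.60. Patient owes $689.60 (running OOP $2,395.80).

$689.60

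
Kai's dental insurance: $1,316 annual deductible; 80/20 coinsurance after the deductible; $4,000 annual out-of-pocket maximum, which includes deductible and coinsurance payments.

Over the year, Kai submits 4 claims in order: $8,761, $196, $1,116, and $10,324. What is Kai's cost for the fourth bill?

$932.60

Claim 1 — $8,761: $1,316 finishes the deductible; $7,445 goes to coinsurance; patient's 20% is $1,489. Patient pays $2,805; OOP now $2,805.
Claim 2 — $196: 20% coinsurance on $196 = $39.20. Patient pays $39.20; OOP now $2,844.20.
Claim 3 — $1,116: deductible met; 20% of $1,116 = $223.20. Patient owes $223.20 (running OOP $3,067.40).
Claim 4 — $10,324: deductible already satisfied, so patient's share is 20% × $10,324 = $2,064.80. Adding that to $3,067.40 gives $5,132.20, past the $4,000 cap; patient pays only $4,000 − $3,067.40 = $932.60.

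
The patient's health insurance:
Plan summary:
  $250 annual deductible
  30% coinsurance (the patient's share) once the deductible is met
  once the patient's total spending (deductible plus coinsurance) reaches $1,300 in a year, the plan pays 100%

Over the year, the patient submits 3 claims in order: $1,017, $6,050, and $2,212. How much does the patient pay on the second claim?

$819.90

#1 ($1,017): $250 finishes the deductible; $767 goes to coinsurance; patient's 30% is $230.10. Patient pays $480.10; OOP now $480.10.
#2 ($6,050): deductible met; 30% of $6,050 = $1,815. That would push OOP to $2,295.10, over the $1,300 cap, so patient pays $1,300 − $480.10 = $819.90.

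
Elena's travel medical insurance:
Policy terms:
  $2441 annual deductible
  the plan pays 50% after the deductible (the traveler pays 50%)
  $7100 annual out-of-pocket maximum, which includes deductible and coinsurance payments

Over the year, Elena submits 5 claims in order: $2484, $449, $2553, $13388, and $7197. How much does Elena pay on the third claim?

$1276.50

#1 ($2484): $2441 to deductible, leaving $43; coinsurance $43 × 50% = $21.50. Cost to traveler: $2462.50. OOP to date $2462.50.
#2 ($449): deductible already satisfied, so traveler's share is 50% × $449 = $224.50. Traveler pays $224.50; OOP now $2687.
#3 ($2553): 50% coinsurance on $2553 = $1276.50. Traveler pays $1276.50; OOP now $3963.50.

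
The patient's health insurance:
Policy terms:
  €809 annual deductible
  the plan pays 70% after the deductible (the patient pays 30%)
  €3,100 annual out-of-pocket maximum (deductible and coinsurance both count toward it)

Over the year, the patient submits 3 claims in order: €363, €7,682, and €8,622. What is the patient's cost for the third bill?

Bill 1, €363: all of it applies to the deductible. Patient owes €363 (running OOP €363).
Bill 2, €7,682: €446 to deductible, leaving €7,236; 30% of €7,236 = €2,170.80. Patient pays €2,616.80; OOP now €2,979.80.
Bill 3, €8,622: deductible met; 30% of €8,622 = €2,586.60. Adding that to €2,979.80 gives €5,566.40, past the €3,100 cap; patient pays only €3,100 − €2,979.80 = €120.20.

€120.20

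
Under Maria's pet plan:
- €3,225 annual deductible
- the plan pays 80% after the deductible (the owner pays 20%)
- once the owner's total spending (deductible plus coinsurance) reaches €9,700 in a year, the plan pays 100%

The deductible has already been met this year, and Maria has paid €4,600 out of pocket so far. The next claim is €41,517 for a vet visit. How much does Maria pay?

€5,100

With the deductible met, the entire €41,517 is subject to coinsurance.
Coinsurance: €41,517 × 20% = €8,303.40.
That would bring total out-of-pocket to €12,903.40, past the €9,700 cap. The owner is capped at €9,700 − €4,600 = €5,100 on this claim.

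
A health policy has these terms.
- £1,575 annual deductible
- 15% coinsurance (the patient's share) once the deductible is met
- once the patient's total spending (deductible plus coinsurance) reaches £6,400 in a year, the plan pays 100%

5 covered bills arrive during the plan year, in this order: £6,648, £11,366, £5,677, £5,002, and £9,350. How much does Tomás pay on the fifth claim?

Claim 1 (£6,648): £1,575 finishes the deductible; £5,073 goes to coinsurance; 15% of £5,073 = £760.95. Patient owes £2,335.95 (running OOP £2,335.95).
Claim 2 (£11,366): deductible met; 15% of £11,366 = £1,704.90. Patient pays £1,704.90; OOP now £4,040.85.
Claim 3 (£5,677): 15% coinsurance on £5,677 = £851.55. Patient pays £851.55; OOP now £4,892.40.
Claim 4 (£5,002): 15% coinsurance on £5,002 = £750.30. Patient pays £750.30; OOP now £5,642.70.
Claim 5 (£9,350): deductible already satisfied, so patient's share is 15% × £9,350 = £1,402.50. That would push OOP to £7,045.20, over the £6,400 cap, so patient pays £6,400 − £5,642.70 = £757.30.

£757.30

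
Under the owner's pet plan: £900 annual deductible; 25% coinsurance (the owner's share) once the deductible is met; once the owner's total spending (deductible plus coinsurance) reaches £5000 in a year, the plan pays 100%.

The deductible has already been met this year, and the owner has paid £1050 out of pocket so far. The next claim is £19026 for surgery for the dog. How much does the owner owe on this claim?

With the deductible met, the entire £19026 is subject to coinsurance.
Coinsurance: £19026 × 25% = £4756.50.
That would bring total out-of-pocket to £5806.50, past the £5000 cap. The owner is capped at £5000 − £1050 = £3950 on this claim.

£3950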